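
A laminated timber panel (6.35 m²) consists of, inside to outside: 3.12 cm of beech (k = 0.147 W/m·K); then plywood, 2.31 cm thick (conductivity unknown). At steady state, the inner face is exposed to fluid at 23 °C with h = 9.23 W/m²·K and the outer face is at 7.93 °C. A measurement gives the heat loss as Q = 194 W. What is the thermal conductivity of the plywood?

ΣR = ΔT/Q = |23 − 7.93|/194 = 0.07768 K/W
Known resistances:
  R_conv,in = 1/(hA) = 1/(9.23·6.35) = 0.01706 K/W
  R_beech = L/(kA) = 0.0312/(0.147·6.35) = 0.03342 K/W
R_plywood = ΣR − ΣR_known = 0.07768 − 0.05048 = 0.02720 K/W
L/(kA) = 0.02720 ⇒ k = 0.0231/(0.02720·6.35) = 0.134 W/m·K

k = 0.134 W/m·K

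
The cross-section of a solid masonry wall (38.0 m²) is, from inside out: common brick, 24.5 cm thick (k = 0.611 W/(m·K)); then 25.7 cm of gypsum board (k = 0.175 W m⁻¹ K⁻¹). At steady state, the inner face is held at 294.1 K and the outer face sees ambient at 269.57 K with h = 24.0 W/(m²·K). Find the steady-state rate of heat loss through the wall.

Q = 488 W

Treat each layer as a resistance in series:
  R_common brick = L/(kA) = 0.245/(0.611·38.0) = 0.01055 K/W
  R_gypsum board = L/(kA) = 0.257/(0.175·38.0) = 0.03865 K/W
  R_conv,out = 1/(hA) = 1/(24.0·38.0) = 0.001096 K/W
ΣR = 0.01055 + 0.03865 + 0.001096 = 0.05030 K/W
Q = ΔT/ΣR = (294.1 K − 269.57 K)/0.05030 = 488 W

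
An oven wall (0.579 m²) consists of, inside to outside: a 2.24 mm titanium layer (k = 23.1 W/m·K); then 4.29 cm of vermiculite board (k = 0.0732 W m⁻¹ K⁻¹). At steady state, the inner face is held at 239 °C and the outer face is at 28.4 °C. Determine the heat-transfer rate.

Q = 208 W

Resistance network (inner→outer):
  R_titanium = L/(kA) = 0.00224/(23.1·0.579) = 1.675×10^-4 K/W
  R_vermiculite board = L/(kA) = 0.0429/(0.0732·0.579) = 1.012 K/W
ΣR = 1.675×10^-4 + 1.012 = 1.012 K/W
Q = ΔT/ΣR = (239 °C − 28.4 °C)/1.012 = 208 W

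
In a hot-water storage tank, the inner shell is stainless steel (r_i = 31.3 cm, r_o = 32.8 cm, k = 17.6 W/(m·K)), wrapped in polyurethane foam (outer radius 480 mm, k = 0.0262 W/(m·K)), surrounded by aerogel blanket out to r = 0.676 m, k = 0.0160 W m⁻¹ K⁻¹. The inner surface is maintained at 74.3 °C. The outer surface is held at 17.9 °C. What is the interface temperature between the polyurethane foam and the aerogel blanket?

T = 46.4 °C

Series thermal resistances, inner to outer:
  R_stainless steel = (1/0.313 − 1/0.328)/(4πk) = 0.1461/(4π·17.6) = 6.606×10^-4 K/W
  R_polyurethane foam = (1/0.328 − 1/0.480)/(4πk) = 0.9654/(4π·0.0262) = 2.932 K/W
  R_aerogel blanket = (1/0.480 − 1/0.676)/(4πk) = 0.6040/(4π·0.0160) = 3.004 K/W
ΣR = 6.606×10^-4 + 2.932 + 3.004 = 5.937 K/W
Q = ΔT/ΣR = (74.3 °C − 17.9 °C)/5.937 = 9.500 W
From the inner boundary to the polyurethane foam/aerogel blanket interface, ΣR_partial = 2.933 K/W.
T_interface = T_in − Q·ΣR_partial = 74.3 °C − (9.500)(2.933) = 46.4 °C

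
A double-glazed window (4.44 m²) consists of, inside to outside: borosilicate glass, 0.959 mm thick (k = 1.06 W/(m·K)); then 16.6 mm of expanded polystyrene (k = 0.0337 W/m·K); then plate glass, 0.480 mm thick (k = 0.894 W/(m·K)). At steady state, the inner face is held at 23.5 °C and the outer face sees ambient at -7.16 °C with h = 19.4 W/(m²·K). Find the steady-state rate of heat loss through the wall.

Q = 250 W

Series thermal resistances, inner to outer:
  R_borosilicate glass = L/(kA) = 9.59×10^-4/(1.06·4.44) = 2.038×10^-4 K/W
  R_expanded polystyrene = L/(kA) = 0.0166/(0.0337·4.44) = 0.1109 K/W
  R_plate glass = L/(kA) = 4.80×10^-4/(0.894·4.44) = 1.209×10^-4 K/W
  R_conv,out = 1/(hA) = 1/(19.4·4.44) = 0.01161 K/W
ΣR = 2.038×10^-4 + 0.1109 + 1.209×10^-4 + 0.01161 = 0.1228 K/W
Q = ΔT/ΣR = (23.5 °C − -7.16 °C)/0.1228 = 250 W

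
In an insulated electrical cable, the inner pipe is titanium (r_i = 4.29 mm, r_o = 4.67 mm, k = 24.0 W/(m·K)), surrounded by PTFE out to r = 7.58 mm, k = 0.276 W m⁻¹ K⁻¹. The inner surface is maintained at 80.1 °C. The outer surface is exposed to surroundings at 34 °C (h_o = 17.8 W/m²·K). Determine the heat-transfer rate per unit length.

Q' = 31.6 W/m

Treat each layer as a resistance in series:
  R'_titanium = ln(0.00467/0.00429)/(2πk) = 0.08487/(2π·24.0) = 5.628×10^-4 m·K/W
  R'_PTFE = ln(0.00758/0.00467)/(2πk) = 0.4844/(2π·0.276) = 0.2793 m·K/W
  R'_conv,out = 1/(2πr h) = 1/(2π·0.00758·17.8) = 1.180 m·K/W
ΣR = 5.628×10^-4 + 0.2793 + 1.180 = 1.460 m·K/W
Q' = ΔT/ΣR = (80.1 °C − 34 °C)/1.460 = 31.6 W/m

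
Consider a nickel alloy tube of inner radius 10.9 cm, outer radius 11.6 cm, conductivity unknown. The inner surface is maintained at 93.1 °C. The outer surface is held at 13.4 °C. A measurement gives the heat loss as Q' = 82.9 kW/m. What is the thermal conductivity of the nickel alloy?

k = 10.3 W/m·K

ΣR = ΔT/Q' = |93.1 − 13.4|/82900 = 9.614×10^-4 m·K/W
ln(r₂/r₁)/(2πk) = 9.614×10^-4 ⇒ k = 0.06224/(2π·9.614×10^-4) = 10.3 W/m·K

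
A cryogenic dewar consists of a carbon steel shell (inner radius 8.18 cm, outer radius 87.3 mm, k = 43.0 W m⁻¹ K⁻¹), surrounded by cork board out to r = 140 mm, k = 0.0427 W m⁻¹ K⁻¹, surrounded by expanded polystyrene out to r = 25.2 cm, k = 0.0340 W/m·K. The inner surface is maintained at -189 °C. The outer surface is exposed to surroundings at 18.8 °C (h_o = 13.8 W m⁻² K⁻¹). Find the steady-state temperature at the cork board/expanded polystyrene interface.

T = -81.7 °C

Series thermal resistances, inner to outer:
  R_carbon steel = (1/0.0818 − 1/0.0873)/(4πk) = 0.7702/(4π·43.0) = 0.001425 K/W
  R_cork board = (1/0.0873 − 1/0.140)/(4πk) = 4.312/(4π·0.0427) = 8.036 K/W
  R_expanded polystyrene = (1/0.140 − 1/0.252)/(4πk) = 3.175/(4π·0.0340) = 7.430 K/W
  R_conv,out = 1/(4πr²h) = 1/(4π·0.252²·13.8) = 0.09081 K/W
ΣR = 0.001425 + 8.036 + 7.430 + 0.09081 = 15.56 K/W
Q = ΔT/ΣR = (-189 °C − 18.8 °C)/15.56 = -13.35 W
From the inner boundary to the cork board/expanded polystyrene interface, ΣR_partial = 8.037 K/W.
T_interface = T_in − Q·ΣR_partial = -189 °C − (-13.35)(8.037) = -81.7 °C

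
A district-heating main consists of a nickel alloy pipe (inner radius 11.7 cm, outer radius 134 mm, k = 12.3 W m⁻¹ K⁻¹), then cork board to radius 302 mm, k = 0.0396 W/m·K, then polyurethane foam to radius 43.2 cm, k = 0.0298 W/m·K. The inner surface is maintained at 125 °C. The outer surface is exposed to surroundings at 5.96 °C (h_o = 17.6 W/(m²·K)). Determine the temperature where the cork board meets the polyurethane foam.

Resistance network (inner→outer):
  R'_nickel alloy = ln(0.134/0.117)/(2πk) = 0.1357/(2π·12.3) = 0.001755 m·K/W
  R'_cork board = ln(0.302/0.134)/(2πk) = 0.8126/(2π·0.0396) = 3.266 m·K/W
  R'_polyurethane foam = ln(0.432/0.302)/(2πk) = 0.3580/(2π·0.0298) = 1.912 m·K/W
  R'_conv,out = 1/(2πr h) = 1/(2π·0.432·17.6) = 0.02093 m·K/W
ΣR = 0.001755 + 3.266 + 1.912 + 0.02093 = 5.201 m·K/W
Q' = ΔT/ΣR = (125 °C − 5.96 °C)/5.201 = 22.89 W/m
From the inner boundary to the cork board/polyurethane foam interface, ΣR_partial = 3.268 m·K/W.
T_interface = T_in − Q'·ΣR_partial = 125 °C − (22.89)(3.268) = 50.2 °C

T = 50.2 °C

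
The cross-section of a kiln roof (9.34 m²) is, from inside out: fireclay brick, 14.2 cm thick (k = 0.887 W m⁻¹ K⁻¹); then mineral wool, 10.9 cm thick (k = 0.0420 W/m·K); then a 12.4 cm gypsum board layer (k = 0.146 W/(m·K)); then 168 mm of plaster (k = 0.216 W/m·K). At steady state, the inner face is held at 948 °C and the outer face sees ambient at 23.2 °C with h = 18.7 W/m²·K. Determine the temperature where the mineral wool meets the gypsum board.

Treat each layer as a resistance in series:
  R_fireclay brick = L/(kA) = 0.142/(0.887·9.34) = 0.01714 K/W
  R_mineral wool = L/(kA) = 0.109/(0.0420·9.34) = 0.2779 K/W
  R_gypsum board = L/(kA) = 0.124/(0.146·9.34) = 0.09093 K/W
  R_plaster = L/(kA) = 0.168/(0.216·9.34) = 0.08327 K/W
  R_conv,out = 1/(hA) = 1/(18.7·9.34) = 0.005725 K/W
ΣR = 0.01714 + 0.2779 + 0.09093 + 0.08327 + 0.005725 = 0.4750 K/W
Q = ΔT/ΣR = (948 °C − 23.2 °C)/0.4750 = 1947 W
From the inner boundary to the mineral wool/gypsum board interface, ΣR_partial = 0.2950 K/W.
T_interface = T_in − Q·ΣR_partial = 948 °C − (1947)(0.2950) = 374 °C

T = 374 °C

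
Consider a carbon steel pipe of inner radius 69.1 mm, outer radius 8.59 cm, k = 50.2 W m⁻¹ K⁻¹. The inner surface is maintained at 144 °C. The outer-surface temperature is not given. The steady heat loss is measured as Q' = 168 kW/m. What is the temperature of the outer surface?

Sum the resistances:
  R'_carbon steel = ln(0.0859/0.0691)/(2πk) = 0.2176/(2π·50.2) = 6.900×10^-4 m·K/W
ΣR = 6.900×10^-4 m·K/W
ΔT = Q'·ΣR = 1.68×10^5 × 6.900×10^-4 = 115.9 K
Heat flows outward, so T_out = T_in − ΔT = 144 − 115.9 = 28.1 °C

T_out = 28.1 °C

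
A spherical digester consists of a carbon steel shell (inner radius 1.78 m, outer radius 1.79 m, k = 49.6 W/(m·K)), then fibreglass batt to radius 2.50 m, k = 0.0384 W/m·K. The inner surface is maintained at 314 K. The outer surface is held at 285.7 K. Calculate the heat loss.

Series thermal resistances, inner to outer:
  R_carbon steel = (1/1.78 − 1/1.79)/(4πk) = 0.003139/(4π·49.6) = 5.035×10^-6 K/W
  R_fibreglass batt = (1/1.79 − 1/2.50)/(4πk) = 0.1587/(4π·0.0384) = 0.3288 K/W
ΣR = 5.035×10^-6 + 0.3288 = 0.3288 K/W
Q = ΔT/ΣR = (314 K − 285.7 K)/0.3288 = 86.1 W

Q = 86.1 W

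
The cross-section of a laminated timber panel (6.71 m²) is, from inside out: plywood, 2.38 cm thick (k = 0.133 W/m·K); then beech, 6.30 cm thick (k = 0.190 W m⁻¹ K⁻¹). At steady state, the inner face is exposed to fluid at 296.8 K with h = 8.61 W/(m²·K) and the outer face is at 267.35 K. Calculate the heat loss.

Series thermal resistances, inner to outer:
  R_conv,in = 1/(hA) = 1/(8.61·6.71) = 0.01731 K/W
  R_plywood = L/(kA) = 0.0238/(0.133·6.71) = 0.02667 K/W
  R_beech = L/(kA) = 0.0630/(0.190·6.71) = 0.04942 K/W
ΣR = 0.01731 + 0.02667 + 0.04942 = 0.09340 K/W
Q = ΔT/ΣR = (296.8 K − 267.35 K)/0.09340 = 315 W

Q = 315 W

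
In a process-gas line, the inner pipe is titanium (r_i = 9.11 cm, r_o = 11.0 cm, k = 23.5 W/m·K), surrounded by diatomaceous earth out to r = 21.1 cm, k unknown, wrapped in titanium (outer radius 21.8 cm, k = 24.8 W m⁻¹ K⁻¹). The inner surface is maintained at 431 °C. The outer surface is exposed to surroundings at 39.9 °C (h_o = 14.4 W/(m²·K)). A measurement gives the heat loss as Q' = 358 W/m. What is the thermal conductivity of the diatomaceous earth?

k = 0.0997 W/m·K

ΣR = ΔT/Q' = |431 − 39.9|/358 = 1.092 m·K/W
Known resistances:
  R'_titanium = ln(0.110/0.0911)/(2πk) = 0.1885/(2π·23.5) = 0.001277 m·K/W
  R'_titanium = ln(0.218/0.211)/(2πk) = 0.03264/(2π·24.8) = 2.094×10^-4 m·K/W
  R'_conv,out = 1/(2πr h) = 1/(2π·0.218·14.4) = 0.05070 m·K/W
R_diatomaceous earth = ΣR − ΣR_known = 1.092 − 0.05219 = 1.040 m·K/W
ln(r₂/r₁)/(2πk) = 1.040 ⇒ k = 0.6514/(2π·1.040) = 0.0997 W/m·K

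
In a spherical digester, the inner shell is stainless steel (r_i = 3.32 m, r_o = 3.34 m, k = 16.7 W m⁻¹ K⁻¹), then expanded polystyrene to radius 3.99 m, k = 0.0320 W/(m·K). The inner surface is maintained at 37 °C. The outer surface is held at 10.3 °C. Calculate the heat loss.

Resistance network (inner→outer):
  R_stainless steel = (1/3.32 − 1/3.34)/(4πk) = 0.001804/(4π·16.7) = 8.594×10^-6 K/W
  R_expanded polystyrene = (1/3.34 − 1/3.99)/(4πk) = 0.04877/(4π·0.0320) = 0.1213 K/W
ΣR = 8.594×10^-6 + 0.1213 = 0.1213 K/W
Q = ΔT/ΣR = (37 °C − 10.3 °C)/0.1213 = 220 W

Q = 220 W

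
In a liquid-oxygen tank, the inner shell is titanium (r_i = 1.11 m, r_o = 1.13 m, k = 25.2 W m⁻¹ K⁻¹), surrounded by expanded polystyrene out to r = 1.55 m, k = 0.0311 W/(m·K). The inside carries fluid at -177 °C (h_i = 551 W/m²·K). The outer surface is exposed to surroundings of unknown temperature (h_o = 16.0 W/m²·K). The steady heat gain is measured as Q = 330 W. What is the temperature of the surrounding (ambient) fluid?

T_out = 26.2 °C

Series resistances:
  R_conv,in = 1/(4πr²h) = 1/(4π·1.11²·551) = 1.172×10^-4 K/W
  R_titanium = (1/1.11 − 1/1.13)/(4πk) = 0.01595/(4π·25.2) = 5.035×10^-5 K/W
  R_expanded polystyrene = (1/1.13 − 1/1.55)/(4πk) = 0.2398/(4π·0.0311) = 0.6136 K/W
  R_conv,out = 1/(4πr²h) = 1/(4π·1.55²·16.0) = 0.002070 K/W
ΣR = 0.6158 K/W
ΔT = Q·ΣR = 330 × 0.6158 = 203.2 K
Heat flows inward, so T_out = T_in + ΔT = -177 + 203.2 = 26.2 °C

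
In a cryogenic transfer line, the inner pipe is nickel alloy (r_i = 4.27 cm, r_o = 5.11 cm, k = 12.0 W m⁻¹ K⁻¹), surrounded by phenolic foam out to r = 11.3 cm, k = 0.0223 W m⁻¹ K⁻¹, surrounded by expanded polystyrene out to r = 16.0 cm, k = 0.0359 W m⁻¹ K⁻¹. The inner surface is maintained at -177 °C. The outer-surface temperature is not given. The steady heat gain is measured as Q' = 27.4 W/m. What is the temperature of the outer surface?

T_out = 20.5 °C

Series resistances:
  R'_nickel alloy = ln(0.0511/0.0427)/(2πk) = 0.1796/(2π·12.0) = 0.002382 m·K/W
  R'_phenolic foam = ln(0.113/0.0511)/(2πk) = 0.7936/(2π·0.0223) = 5.664 m·K/W
  R'_expanded polystyrene = ln(0.160/0.113)/(2πk) = 0.3478/(2π·0.0359) = 1.542 m·K/W
ΣR = 7.208 m·K/W
ΔT = Q'·ΣR = 27.4 × 7.208 = 197.5 K
Heat flows inward, so T_out = T_in + ΔT = -177 + 197.5 = 20.5 °C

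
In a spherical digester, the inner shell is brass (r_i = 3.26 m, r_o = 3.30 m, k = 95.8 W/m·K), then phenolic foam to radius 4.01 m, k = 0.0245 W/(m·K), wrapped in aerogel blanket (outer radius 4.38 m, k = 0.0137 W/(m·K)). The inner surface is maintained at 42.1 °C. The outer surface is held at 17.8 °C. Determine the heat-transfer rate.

Treat each layer as a resistance in series:
  R_brass = (1/3.26 − 1/3.30)/(4πk) = 0.003718/(4π·95.8) = 3.089×10^-6 K/W
  R_phenolic foam = (1/3.30 − 1/4.01)/(4πk) = 0.05365/(4π·0.0245) = 0.1743 K/W
  R_aerogel blanket = (1/4.01 − 1/4.38)/(4πk) = 0.02107/(4π·0.0137) = 0.1224 K/W
ΣR = 3.089×10^-6 + 0.1743 + 0.1224 = 0.2967 K/W
Q = ΔT/ΣR = (42.1 °C − 17.8 °C)/0.2967 = 81.9 W

Q = 81.9 W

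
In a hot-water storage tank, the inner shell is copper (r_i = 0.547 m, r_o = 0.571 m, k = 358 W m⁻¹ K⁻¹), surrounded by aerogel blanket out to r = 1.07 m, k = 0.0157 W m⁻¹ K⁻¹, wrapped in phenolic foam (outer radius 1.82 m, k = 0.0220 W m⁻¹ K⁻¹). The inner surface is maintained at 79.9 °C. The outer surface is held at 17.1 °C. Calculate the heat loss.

Q = 11.4 W

Treat each layer as a resistance in series:
  R_copper = (1/0.547 − 1/0.571)/(4πk) = 0.07684/(4π·358) = 1.708×10^-5 K/W
  R_aerogel blanket = (1/0.571 − 1/1.07)/(4πk) = 0.8167/(4π·0.0157) = 4.140 K/W
  R_phenolic foam = (1/1.07 − 1/1.82)/(4πk) = 0.3851/(4π·0.0220) = 1.393 K/W
ΣR = 1.708×10^-5 + 4.140 + 1.393 = 5.533 K/W
Q = ΔT/ΣR = (79.9 °C − 17.1 °C)/5.533 = 11.4 W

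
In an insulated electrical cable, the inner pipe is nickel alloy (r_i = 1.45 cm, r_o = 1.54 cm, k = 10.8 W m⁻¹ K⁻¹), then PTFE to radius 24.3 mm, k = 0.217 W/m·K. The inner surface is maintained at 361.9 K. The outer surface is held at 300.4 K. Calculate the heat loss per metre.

Q' = 183 W/m

Series thermal resistances, inner to outer:
  R'_nickel alloy = ln(0.0154/0.0145)/(2πk) = 0.06022/(2π·10.8) = 8.874×10^-4 m·K/W
  R'_PTFE = ln(0.0243/0.0154)/(2πk) = 0.4561/(2π·0.217) = 0.3345 m·K/W
ΣR = 8.874×10^-4 + 0.3345 = 0.3354 m·K/W
Q' = ΔT/ΣR = (361.9 K − 300.4 K)/0.3354 = 183 W/m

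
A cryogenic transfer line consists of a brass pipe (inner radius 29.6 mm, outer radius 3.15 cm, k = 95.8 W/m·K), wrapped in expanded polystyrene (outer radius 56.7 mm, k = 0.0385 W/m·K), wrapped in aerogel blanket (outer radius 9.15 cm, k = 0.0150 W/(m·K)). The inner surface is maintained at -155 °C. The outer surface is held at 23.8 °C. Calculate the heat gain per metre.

Series thermal resistances, inner to outer:
  R'_brass = ln(0.0315/0.0296)/(2πk) = 0.06221/(2π·95.8) = 1.034×10^-4 m·K/W
  R'_expanded polystyrene = ln(0.0567/0.0315)/(2πk) = 0.5878/(2π·0.0385) = 2.430 m·K/W
  R'_aerogel blanket = ln(0.0915/0.0567)/(2πk) = 0.4786/(2π·0.0150) = 5.078 m·K/W
ΣR = 1.034×10^-4 + 2.430 + 5.078 = 7.508 m·K/W
Q' = ΔT/ΣR = (-155 °C − 23.8 °C)/7.508 = -23.8 W/m
(Negative Q' ⇒ heat flows inward; heat gain = 23.8 W/m.)

Q' = 23.8 W/m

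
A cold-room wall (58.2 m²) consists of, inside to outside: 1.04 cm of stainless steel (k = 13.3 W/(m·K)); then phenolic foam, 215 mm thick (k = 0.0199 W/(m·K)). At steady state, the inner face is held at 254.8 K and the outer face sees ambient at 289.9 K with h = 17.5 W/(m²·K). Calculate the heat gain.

Q = 188 W

Resistance network (inner→outer):
  R_stainless steel = L/(kA) = 0.0104/(13.3·58.2) = 1.344×10^-5 K/W
  R_phenolic foam = L/(kA) = 0.215/(0.0199·58.2) = 0.1856 K/W
  R_conv,out = 1/(hA) = 1/(17.5·58.2) = 9.818×10^-4 K/W
ΣR = 1.344×10^-5 + 0.1856 + 9.818×10^-4 = 0.1866 K/W
Q = ΔT/ΣR = (254.8 K − 289.9 K)/0.1866 = -188 W
(Negative Q ⇒ heat flows inward; heat gain = 188 W.)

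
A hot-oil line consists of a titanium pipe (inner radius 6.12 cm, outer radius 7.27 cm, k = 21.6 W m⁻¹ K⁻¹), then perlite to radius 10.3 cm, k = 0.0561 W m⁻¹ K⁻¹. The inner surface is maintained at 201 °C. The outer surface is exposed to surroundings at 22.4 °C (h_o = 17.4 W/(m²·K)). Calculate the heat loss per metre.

Q' = 166 W/m

Resistance network (inner→outer):
  R'_titanium = ln(0.0727/0.0612)/(2πk) = 0.1722/(2π·21.6) = 0.001269 m·K/W
  R'_perlite = ln(0.103/0.0727)/(2πk) = 0.3484/(2π·0.0561) = 0.9884 m·K/W
  R'_conv,out = 1/(2πr h) = 1/(2π·0.103·17.4) = 0.08880 m·K/W
ΣR = 0.001269 + 0.9884 + 0.08880 = 1.078 m·K/W
Q' = ΔT/ΣR = (201 °C − 22.4 °C)/1.078 = 166 W/m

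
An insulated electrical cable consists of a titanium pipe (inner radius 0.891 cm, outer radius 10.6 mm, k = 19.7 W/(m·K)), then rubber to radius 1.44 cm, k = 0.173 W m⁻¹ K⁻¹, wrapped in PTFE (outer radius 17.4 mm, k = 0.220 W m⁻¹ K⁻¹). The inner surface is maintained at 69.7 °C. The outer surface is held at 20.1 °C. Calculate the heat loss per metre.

Treat each layer as a resistance in series:
  R'_titanium = ln(0.0106/0.00891)/(2πk) = 0.1737/(2π·19.7) = 0.001403 m·K/W
  R'_rubber = ln(0.0144/0.0106)/(2πk) = 0.3064/(2π·0.173) = 0.2819 m·K/W
  R'_PTFE = ln(0.0174/0.0144)/(2πk) = 0.1892/(2π·0.220) = 0.1369 m·K/W
ΣR = 0.001403 + 0.2819 + 0.1369 = 0.4202 m·K/W
Q' = ΔT/ΣR = (69.7 °C − 20.1 °C)/0.4202 = 118 W/m

Q' = 118 W/m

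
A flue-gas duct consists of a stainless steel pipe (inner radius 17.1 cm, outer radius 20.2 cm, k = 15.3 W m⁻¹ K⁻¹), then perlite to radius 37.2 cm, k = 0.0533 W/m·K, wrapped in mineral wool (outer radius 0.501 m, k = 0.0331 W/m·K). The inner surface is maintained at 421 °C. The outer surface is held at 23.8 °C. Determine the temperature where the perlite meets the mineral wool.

T = 198 °C

Treat each layer as a resistance in series:
  R'_stainless steel = ln(0.202/0.171)/(2πk) = 0.1666/(2π·15.3) = 0.001733 m·K/W
  R'_perlite = ln(0.372/0.202)/(2πk) = 0.6106/(2π·0.0533) = 1.823 m·K/W
  R'_mineral wool = ln(0.501/0.372)/(2πk) = 0.2977/(2π·0.0331) = 1.431 m·K/W
ΣR = 0.001733 + 1.823 + 1.431 = 3.256 m·K/W
Q' = ΔT/ΣR = (421 °C − 23.8 °C)/3.256 = 122.0 W/m
From the inner boundary to the perlite/mineral wool interface, ΣR_partial = 1.825 m·K/W.
T_interface = T_in − Q'·ΣR_partial = 421 °C − (122.0)(1.825) = 198 °C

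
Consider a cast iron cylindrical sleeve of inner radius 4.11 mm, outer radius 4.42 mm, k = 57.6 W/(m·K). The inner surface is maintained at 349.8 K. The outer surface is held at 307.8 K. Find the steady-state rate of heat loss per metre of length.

Q' = 2.09×10^5 W/m

Q' = 2πk·ΔT/ln(r₂/r₁) = 2π × 57.6 × 42 / ln(0.00442/0.00411) = 2.09×10^5 W/m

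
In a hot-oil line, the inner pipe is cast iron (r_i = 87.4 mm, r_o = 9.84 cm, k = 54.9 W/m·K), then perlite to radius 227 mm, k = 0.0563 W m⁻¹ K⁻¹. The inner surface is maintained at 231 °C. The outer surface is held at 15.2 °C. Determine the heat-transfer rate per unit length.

Resistance network (inner→outer):
  R'_cast iron = ln(0.0984/0.0874)/(2πk) = 0.1185/(2π·54.9) = 3.437×10^-4 m·K/W
  R'_perlite = ln(0.227/0.0984)/(2πk) = 0.8359/(2π·0.0563) = 2.363 m·K/W
ΣR = 3.437×10^-4 + 2.363 = 2.363 m·K/W
Q' = ΔT/ΣR = (231 °C − 15.2 °C)/2.363 = 91.3 W/m

Q' = 91.3 W/m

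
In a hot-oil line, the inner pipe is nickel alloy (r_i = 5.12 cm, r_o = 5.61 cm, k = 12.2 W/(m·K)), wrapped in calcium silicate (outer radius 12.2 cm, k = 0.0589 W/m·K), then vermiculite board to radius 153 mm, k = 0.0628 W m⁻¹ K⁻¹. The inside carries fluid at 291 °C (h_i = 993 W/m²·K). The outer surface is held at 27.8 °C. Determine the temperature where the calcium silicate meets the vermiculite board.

T = 84.2 °C

Treat each layer as a resistance in series:
  R'_conv,in = 1/(2πr h) = 1/(2π·0.0512·993) = 0.003130 m·K/W
  R'_nickel alloy = ln(0.0561/0.0512)/(2πk) = 0.09140/(2π·12.2) = 0.001192 m·K/W
  R'_calcium silicate = ln(0.122/0.0561)/(2πk) = 0.7769/(2π·0.0589) = 2.099 m·K/W
  R'_vermiculite board = ln(0.153/0.122)/(2πk) = 0.2264/(2π·0.0628) = 0.5738 m·K/W
ΣR = 0.003130 + 0.001192 + 2.099 + 0.5738 = 2.677 m·K/W
Q' = ΔT/ΣR = (291 °C − 27.8 °C)/2.677 = 98.32 W/m
From the inner boundary to the calcium silicate/vermiculite board interface, ΣR_partial = 2.103 m·K/W.
T_interface = T_in − Q'·ΣR_partial = 291 °C − (98.32)(2.103) = 84.2 °C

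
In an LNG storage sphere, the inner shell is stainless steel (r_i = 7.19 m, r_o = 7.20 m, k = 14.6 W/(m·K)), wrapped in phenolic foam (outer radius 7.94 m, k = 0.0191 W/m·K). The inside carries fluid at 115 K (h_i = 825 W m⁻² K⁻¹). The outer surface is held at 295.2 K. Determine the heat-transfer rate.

Q = 3.34 kW

Resistance network (inner→outer):
  R_conv,in = 1/(4πr²h) = 1/(4π·7.19²·825) = 1.866×10^-6 K/W
  R_stainless steel = (1/7.19 − 1/7.20)/(4πk) = 1.932×10^-4/(4π·14.6) = 1.053×10^-6 K/W
  R_phenolic foam = (1/7.20 − 1/7.94)/(4πk) = 0.01294/(4π·0.0191) = 0.05393 K/W
ΣR = 1.866×10^-6 + 1.053×10^-6 + 0.05393 = 0.05393 K/W
Q = ΔT/ΣR = (115 K − 295.2 K)/0.05393 = -3340 W
(Negative Q ⇒ heat flows inward; heat gain = 3340 W.)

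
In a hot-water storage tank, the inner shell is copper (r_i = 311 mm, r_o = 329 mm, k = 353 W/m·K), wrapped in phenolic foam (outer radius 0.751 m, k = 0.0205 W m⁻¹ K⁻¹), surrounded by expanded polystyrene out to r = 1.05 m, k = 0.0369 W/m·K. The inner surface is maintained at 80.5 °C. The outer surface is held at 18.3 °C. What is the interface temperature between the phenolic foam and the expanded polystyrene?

Treat each layer as a resistance in series:
  R_copper = (1/0.311 − 1/0.329)/(4πk) = 0.1759/(4π·353) = 3.966×10^-5 K/W
  R_phenolic foam = (1/0.329 − 1/0.751)/(4πk) = 1.708/(4π·0.0205) = 6.630 K/W
  R_expanded polystyrene = (1/0.751 − 1/1.05)/(4πk) = 0.3792/(4π·0.0369) = 0.8177 K/W
ΣR = 3.966×10^-5 + 6.630 + 0.8177 = 7.448 K/W
Q = ΔT/ΣR = (80.5 °C − 18.3 °C)/7.448 = 8.351 W
From the inner boundary to the phenolic foam/expanded polystyrene interface, ΣR_partial = 6.630 K/W.
T_interface = T_in − Q·ΣR_partial = 80.5 °C − (8.351)(6.630) = 25.1 °C

T = 25.1 °C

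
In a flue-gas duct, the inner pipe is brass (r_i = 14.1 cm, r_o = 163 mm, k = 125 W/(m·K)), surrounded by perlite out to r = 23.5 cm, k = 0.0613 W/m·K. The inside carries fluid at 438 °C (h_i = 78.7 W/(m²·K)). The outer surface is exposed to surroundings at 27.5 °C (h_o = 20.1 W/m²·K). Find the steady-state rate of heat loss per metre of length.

Treat each layer as a resistance in series:
  R'_conv,in = 1/(2πr h) = 1/(2π·0.141·78.7) = 0.01434 m·K/W
  R'_brass = ln(0.163/0.141)/(2πk) = 0.1450/(2π·125) = 1.846×10^-4 m·K/W
  R'_perlite = ln(0.235/0.163)/(2πk) = 0.3658/(2π·0.0613) = 0.9498 m·K/W
  R'_conv,out = 1/(2πr h) = 1/(2π·0.235·20.1) = 0.03369 m·K/W
ΣR = 0.01434 + 1.846×10^-4 + 0.9498 + 0.03369 = 0.9980 m·K/W
Q' = ΔT/ΣR = (438 °C − 27.5 °C)/0.9980 = 411 W/m

Q' = 411 W/m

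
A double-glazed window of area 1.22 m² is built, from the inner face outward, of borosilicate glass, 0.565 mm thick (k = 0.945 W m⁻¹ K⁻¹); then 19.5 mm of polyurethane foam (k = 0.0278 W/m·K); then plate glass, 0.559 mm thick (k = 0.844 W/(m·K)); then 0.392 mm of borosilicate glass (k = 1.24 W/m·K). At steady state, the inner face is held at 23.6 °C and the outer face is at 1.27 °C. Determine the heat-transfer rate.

Q = 38.8 W

Series thermal resistances, inner to outer:
  R_borosilicate glass = L/(kA) = 5.65×10^-4/(0.945·1.22) = 4.901×10^-4 K/W
  R_polyurethane foam = L/(kA) = 0.0195/(0.0278·1.22) = 0.5749 K/W
  R_plate glass = L/(kA) = 5.59×10^-4/(0.844·1.22) = 5.429×10^-4 K/W
  R_borosilicate glass = L/(kA) = 3.92×10^-4/(1.24·1.22) = 2.591×10^-4 K/W
ΣR = 4.901×10^-4 + 0.5749 + 5.429×10^-4 + 2.591×10^-4 = 0.5762 K/W
Q = ΔT/ΣR = (23.6 °C − 1.27 °C)/0.5762 = 38.8 W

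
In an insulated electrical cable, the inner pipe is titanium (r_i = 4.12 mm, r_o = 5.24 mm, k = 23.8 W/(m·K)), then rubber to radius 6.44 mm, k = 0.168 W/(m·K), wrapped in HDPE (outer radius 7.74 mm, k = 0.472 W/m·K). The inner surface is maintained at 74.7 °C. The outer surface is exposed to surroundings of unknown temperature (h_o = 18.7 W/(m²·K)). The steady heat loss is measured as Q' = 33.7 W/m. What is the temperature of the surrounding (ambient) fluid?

T_out = 28.9 °C

Series resistances:
  R'_titanium = ln(0.00524/0.00412)/(2πk) = 0.2405/(2π·23.8) = 0.001608 m·K/W
  R'_rubber = ln(0.00644/0.00524)/(2πk) = 0.2062/(2π·0.168) = 0.1954 m·K/W
  R'_HDPE = ln(0.00774/0.00644)/(2πk) = 0.1839/(2π·0.472) = 0.06200 m·K/W
  R'_conv,out = 1/(2πr h) = 1/(2π·0.00774·18.7) = 1.100 m·K/W
ΣR = 1.359 m·K/W
ΔT = Q'·ΣR = 33.7 × 1.359 = 45.80 K
Heat flows outward, so T_out = T_in − ΔT = 74.7 − 45.80 = 28.9 °C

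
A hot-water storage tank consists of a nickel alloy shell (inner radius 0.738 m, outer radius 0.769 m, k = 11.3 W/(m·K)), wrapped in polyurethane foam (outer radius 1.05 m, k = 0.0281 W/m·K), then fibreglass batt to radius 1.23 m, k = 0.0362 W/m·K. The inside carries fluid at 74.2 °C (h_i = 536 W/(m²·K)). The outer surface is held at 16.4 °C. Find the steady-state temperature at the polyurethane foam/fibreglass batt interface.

Treat each layer as a resistance in series:
  R_conv,in = 1/(4πr²h) = 1/(4π·0.738²·536) = 2.726×10^-4 K/W
  R_nickel alloy = (1/0.738 − 1/0.769)/(4πk) = 0.05462/(4π·11.3) = 3.847×10^-4 K/W
  R_polyurethane foam = (1/0.769 − 1/1.05)/(4πk) = 0.3480/(4π·0.0281) = 0.9855 K/W
  R_fibreglass batt = (1/1.05 − 1/1.23)/(4πk) = 0.1394/(4π·0.0362) = 0.3064 K/W
ΣR = 2.726×10^-4 + 3.847×10^-4 + 0.9855 + 0.3064 = 1.293 K/W
Q = ΔT/ΣR = (74.2 °C − 16.4 °C)/1.293 = 44.70 W
From the inner boundary to the polyurethane foam/fibreglass batt interface, ΣR_partial = 0.9862 K/W.
T_interface = T_in − Q·ΣR_partial = 74.2 °C − (44.70)(0.9862) = 30.1 °C

T = 30.1 °C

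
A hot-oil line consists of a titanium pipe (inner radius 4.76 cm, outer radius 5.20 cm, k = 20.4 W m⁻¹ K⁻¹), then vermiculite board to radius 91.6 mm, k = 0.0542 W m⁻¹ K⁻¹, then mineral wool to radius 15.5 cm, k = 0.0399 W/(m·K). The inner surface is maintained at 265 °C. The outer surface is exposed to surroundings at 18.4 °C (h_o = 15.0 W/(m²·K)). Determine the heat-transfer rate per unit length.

Series thermal resistances, inner to outer:
  R'_titanium = ln(0.0520/0.0476)/(2πk) = 0.08841/(2π·20.4) = 6.898×10^-4 m·K/W
  R'_vermiculite board = ln(0.0916/0.0520)/(2πk) = 0.5662/(2π·0.0542) = 1.663 m·K/W
  R'_mineral wool = ln(0.155/0.0916)/(2πk) = 0.5260/(2π·0.0399) = 2.098 m·K/W
  R'_conv,out = 1/(2πr h) = 1/(2π·0.155·15.0) = 0.06845 m·K/W
ΣR = 6.898×10^-4 + 1.663 + 2.098 + 0.06845 = 3.830 m·K/W
Q' = ΔT/ΣR = (265 °C − 18.4 °C)/3.830 = 64.4 W/m

Q' = 64.4 W/m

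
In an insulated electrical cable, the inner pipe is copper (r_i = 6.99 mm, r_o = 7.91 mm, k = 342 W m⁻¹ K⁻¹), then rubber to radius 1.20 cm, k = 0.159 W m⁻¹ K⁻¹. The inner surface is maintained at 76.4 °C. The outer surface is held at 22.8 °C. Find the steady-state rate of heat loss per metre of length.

Series thermal resistances, inner to outer:
  R'_copper = ln(0.00791/0.00699)/(2πk) = 0.1236/(2π·342) = 5.754×10^-5 m·K/W
  R'_rubber = ln(0.0120/0.00791)/(2πk) = 0.4168/(2π·0.159) = 0.4172 m·K/W
ΣR = 5.754×10^-5 + 0.4172 = 0.4173 m·K/W
Q' = ΔT/ΣR = (76.4 °C − 22.8 °C)/0.4173 = 128 W/m

Q' = 128 W/m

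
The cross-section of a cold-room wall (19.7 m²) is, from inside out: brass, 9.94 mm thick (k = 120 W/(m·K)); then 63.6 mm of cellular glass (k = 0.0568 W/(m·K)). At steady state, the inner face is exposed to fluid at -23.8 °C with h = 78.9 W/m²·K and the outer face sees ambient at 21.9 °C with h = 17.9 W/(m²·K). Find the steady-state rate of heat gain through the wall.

Resistance network (inner→outer):
  R_conv,in = 1/(hA) = 1/(78.9·19.7) = 6.434×10^-4 K/W
  R_brass = L/(kA) = 0.00994/(120·19.7) = 4.205×10^-6 K/W
  R_cellular glass = L/(kA) = 0.0636/(0.0568·19.7) = 0.05684 K/W
  R_conv,out = 1/(hA) = 1/(17.9·19.7) = 0.002836 K/W
ΣR = 6.434×10^-4 + 4.205×10^-6 + 0.05684 + 0.002836 = 0.06032 K/W
Q = ΔT/ΣR = (-23.8 °C − 21.9 °C)/0.06032 = -758 W
(Negative Q ⇒ heat flows inward; heat gain = 758 W.)

Q = 758 W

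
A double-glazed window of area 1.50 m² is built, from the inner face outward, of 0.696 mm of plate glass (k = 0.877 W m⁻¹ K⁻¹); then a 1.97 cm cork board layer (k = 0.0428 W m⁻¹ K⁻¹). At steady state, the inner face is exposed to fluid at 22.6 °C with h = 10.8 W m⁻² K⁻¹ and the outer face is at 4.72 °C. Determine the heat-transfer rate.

Treat each layer as a resistance in series:
  R_conv,in = 1/(hA) = 1/(10.8·1.50) = 0.06173 K/W
  R_plate glass = L/(kA) = 6.96×10^-4/(0.877·1.50) = 5.291×10^-4 K/W
  R_cork board = L/(kA) = 0.0197/(0.0428·1.50) = 0.3069 K/W
ΣR = 0.06173 + 5.291×10^-4 + 0.3069 = 0.3692 K/W
Q = ΔT/ΣR = (22.6 °C − 4.72 °C)/0.3692 = 48.4 W

Q = 48.4 W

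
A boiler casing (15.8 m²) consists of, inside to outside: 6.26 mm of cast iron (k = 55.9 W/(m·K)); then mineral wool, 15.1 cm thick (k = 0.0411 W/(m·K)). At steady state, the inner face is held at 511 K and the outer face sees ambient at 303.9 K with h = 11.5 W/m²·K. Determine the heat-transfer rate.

Q = 870 W

Series thermal resistances, inner to outer:
  R_cast iron = L/(kA) = 0.00626/(55.9·15.8) = 7.088×10^-6 K/W
  R_mineral wool = L/(kA) = 0.151/(0.0411·15.8) = 0.2325 K/W
  R_conv,out = 1/(hA) = 1/(11.5·15.8) = 0.005504 K/W
ΣR = 7.088×10^-6 + 0.2325 + 0.005504 = 0.2380 K/W
Q = ΔT/ΣR = (511 K − 303.9 K)/0.2380 = 870 W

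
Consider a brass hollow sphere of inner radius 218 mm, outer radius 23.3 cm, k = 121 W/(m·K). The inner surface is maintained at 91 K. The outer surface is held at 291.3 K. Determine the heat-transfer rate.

Q = 4πk·ΔT/(1/r₁ − 1/r₂) = 4π × 121 × 200.3 / (1/0.218 − 1/0.233) = 1.03×10^6 W

Q = 1.03×10^6 W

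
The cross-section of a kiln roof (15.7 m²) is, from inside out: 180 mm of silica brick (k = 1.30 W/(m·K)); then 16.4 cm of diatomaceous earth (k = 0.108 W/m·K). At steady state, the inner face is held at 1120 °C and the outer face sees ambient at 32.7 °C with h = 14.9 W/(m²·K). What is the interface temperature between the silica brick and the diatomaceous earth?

Resistance network (inner→outer):
  R_silica brick = L/(kA) = 0.180/(1.30·15.7) = 0.008819 K/W
  R_diatomaceous earth = L/(kA) = 0.164/(0.108·15.7) = 0.09672 K/W
  R_conv,out = 1/(hA) = 1/(14.9·15.7) = 0.004275 K/W
ΣR = 0.008819 + 0.09672 + 0.004275 = 0.1098 K/W
Q = ΔT/ΣR = (1120 °C − 32.7 °C)/0.1098 = 9903 W
From the inner boundary to the silica brick/diatomaceous earth interface, ΣR_partial = 0.008819 K/W.
T_interface = T_in − Q·ΣR_partial = 1120 °C − (9903)(0.008819) = 1033 °C

T = 1033 °C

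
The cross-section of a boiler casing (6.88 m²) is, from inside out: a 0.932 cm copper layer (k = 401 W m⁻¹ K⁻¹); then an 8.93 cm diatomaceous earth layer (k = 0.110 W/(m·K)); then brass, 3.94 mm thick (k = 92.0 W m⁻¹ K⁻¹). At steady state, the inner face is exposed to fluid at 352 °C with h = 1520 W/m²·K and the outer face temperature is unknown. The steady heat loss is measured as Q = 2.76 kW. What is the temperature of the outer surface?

T_out = 26.0 °C

Series resistances:
  R_conv,in = 1/(hA) = 1/(1520·6.88) = 9.562×10^-5 K/W
  R_copper = L/(kA) = 0.00932/(401·6.88) = 3.378×10^-6 K/W
  R_diatomaceous earth = L/(kA) = 0.0893/(0.110·6.88) = 0.1180 K/W
  R_brass = L/(kA) = 0.00394/(92.0·6.88) = 6.225×10^-6 K/W
ΣR = 0.1181 K/W
ΔT = Q·ΣR = 2760 × 0.1181 = 326.0 K
Heat flows outward, so T_out = T_in − ΔT = 352 − 326.0 = 26.0 °C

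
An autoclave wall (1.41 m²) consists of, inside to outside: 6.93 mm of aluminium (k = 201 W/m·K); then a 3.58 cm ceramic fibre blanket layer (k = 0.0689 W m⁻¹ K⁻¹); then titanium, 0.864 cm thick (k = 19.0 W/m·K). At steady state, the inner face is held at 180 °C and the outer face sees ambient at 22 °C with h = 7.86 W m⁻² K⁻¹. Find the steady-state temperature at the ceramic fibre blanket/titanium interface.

T = 53.2 °C

Series thermal resistances, inner to outer:
  R_aluminium = L/(kA) = 0.00693/(201·1.41) = 2.445×10^-5 K/W
  R_ceramic fibre blanket = L/(kA) = 0.0358/(0.0689·1.41) = 0.3685 K/W
  R_titanium = L/(kA) = 0.00864/(19.0·1.41) = 3.225×10^-4 K/W
  R_conv,out = 1/(hA) = 1/(7.86·1.41) = 0.09023 K/W
ΣR = 2.445×10^-5 + 0.3685 + 3.225×10^-4 + 0.09023 = 0.4591 K/W
Q = ΔT/ΣR = (180 °C − 22 °C)/0.4591 = 344.2 W
From the inner boundary to the ceramic fibre blanket/titanium interface, ΣR_partial = 0.3685 K/W.
T_interface = T_in − Q·ΣR_partial = 180 °C − (344.2)(0.3685) = 53.2 °C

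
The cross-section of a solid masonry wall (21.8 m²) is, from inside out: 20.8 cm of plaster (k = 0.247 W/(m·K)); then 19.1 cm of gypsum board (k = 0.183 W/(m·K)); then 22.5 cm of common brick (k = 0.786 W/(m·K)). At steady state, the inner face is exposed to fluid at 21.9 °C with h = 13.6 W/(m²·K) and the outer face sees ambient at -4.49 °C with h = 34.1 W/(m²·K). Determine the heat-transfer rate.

Treat each layer as a resistance in series:
  R_conv,in = 1/(hA) = 1/(13.6·21.8) = 0.003373 K/W
  R_plaster = L/(kA) = 0.208/(0.247·21.8) = 0.03863 K/W
  R_gypsum board = L/(kA) = 0.191/(0.183·21.8) = 0.04788 K/W
  R_common brick = L/(kA) = 0.225/(0.786·21.8) = 0.01313 K/W
  R_conv,out = 1/(hA) = 1/(34.1·21.8) = 0.001345 K/W
ΣR = 0.003373 + 0.03863 + 0.04788 + 0.01313 + 0.001345 = 0.1044 K/W
Q = ΔT/ΣR = (21.9 °C − -4.49 °C)/0.1044 = 253 W

Q = 253 W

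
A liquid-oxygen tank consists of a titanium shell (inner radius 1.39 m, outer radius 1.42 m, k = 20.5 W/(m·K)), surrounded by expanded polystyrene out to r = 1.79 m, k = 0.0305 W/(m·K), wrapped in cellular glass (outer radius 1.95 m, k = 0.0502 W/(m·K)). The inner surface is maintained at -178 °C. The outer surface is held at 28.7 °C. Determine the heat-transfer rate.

Series thermal resistances, inner to outer:
  R_titanium = (1/1.39 − 1/1.42)/(4πk) = 0.01520/(4π·20.5) = 5.900×10^-5 K/W
  R_expanded polystyrene = (1/1.42 − 1/1.79)/(4πk) = 0.1456/(4π·0.0305) = 0.3798 K/W
  R_cellular glass = (1/1.79 − 1/1.95)/(4πk) = 0.04584/(4π·0.0502) = 0.07266 K/W
ΣR = 5.900×10^-5 + 0.3798 + 0.07266 = 0.4525 K/W
Q = ΔT/ΣR = (-178 °C − 28.7 °C)/0.4525 = -457 W
(Negative Q ⇒ heat flows inward; heat gain = 457 W.)

Q = 457 W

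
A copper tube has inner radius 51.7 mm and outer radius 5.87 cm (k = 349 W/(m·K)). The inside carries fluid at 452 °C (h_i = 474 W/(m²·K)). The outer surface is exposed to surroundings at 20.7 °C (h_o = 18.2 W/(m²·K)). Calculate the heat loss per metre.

Q' = 2.77 kW/m

Series thermal resistances, inner to outer:
  R'_conv,in = 1/(2πr h) = 1/(2π·0.0517·474) = 0.006495 m·K/W
  R'_copper = ln(0.0587/0.0517)/(2πk) = 0.1270/(2π·349) = 5.791×10^-5 m·K/W
  R'_conv,out = 1/(2πr h) = 1/(2π·0.0587·18.2) = 0.1490 m·K/W
ΣR = 0.006495 + 5.791×10^-5 + 0.1490 = 0.1556 m·K/W
Q' = ΔT/ΣR = (452 °C − 20.7 °C)/0.1556 = 2770 W/m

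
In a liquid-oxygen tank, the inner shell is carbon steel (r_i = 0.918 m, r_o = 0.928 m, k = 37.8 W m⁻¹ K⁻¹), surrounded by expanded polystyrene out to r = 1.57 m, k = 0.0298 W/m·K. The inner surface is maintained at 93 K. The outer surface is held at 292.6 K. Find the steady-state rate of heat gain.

Resistance network (inner→outer):
  R_carbon steel = (1/0.918 − 1/0.928)/(4πk) = 0.01174/(4π·37.8) = 2.471×10^-5 K/W
  R_expanded polystyrene = (1/0.928 − 1/1.57)/(4πk) = 0.4406/(4π·0.0298) = 1.177 K/W
ΣR = 2.471×10^-5 + 1.177 = 1.177 K/W
Q = ΔT/ΣR = (93 K − 292.6 K)/1.177 = -170 W
(Negative Q ⇒ heat flows inward; heat gain = 170 W.)

Q = 170 W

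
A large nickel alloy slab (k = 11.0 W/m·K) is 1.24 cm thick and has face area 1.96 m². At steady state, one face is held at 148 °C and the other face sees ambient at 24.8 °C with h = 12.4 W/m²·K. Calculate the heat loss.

Q = 2.95 kW

Series thermal resistances, inner to outer:
  R_nickel alloy = L/(kA) = 0.0124/(11.0·1.96) = 5.751×10^-4 K/W
  R_conv,out = 1/(hA) = 1/(12.4·1.96) = 0.04115 K/W
ΣR = 5.751×10^-4 + 0.04115 = 0.04173 K/W
Q = ΔT/ΣR = (148 °C − 24.8 °C)/0.04173 = 2950 W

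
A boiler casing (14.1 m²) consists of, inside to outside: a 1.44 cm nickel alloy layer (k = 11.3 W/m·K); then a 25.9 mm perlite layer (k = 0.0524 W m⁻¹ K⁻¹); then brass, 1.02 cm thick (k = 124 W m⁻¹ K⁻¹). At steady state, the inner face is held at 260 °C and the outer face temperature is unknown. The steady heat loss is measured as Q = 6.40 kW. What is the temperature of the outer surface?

T_out = 35.0 °C

Sum the resistances:
  R_nickel alloy = L/(kA) = 0.0144/(11.3·14.1) = 9.038×10^-5 K/W
  R_perlite = L/(kA) = 0.0259/(0.0524·14.1) = 0.03505 K/W
  R_brass = L/(kA) = 0.0102/(124·14.1) = 5.834×10^-6 K/W
ΣR = 0.03515 K/W
ΔT = Q·ΣR = 6400 × 0.03515 = 225.0 K
Heat flows outward, so T_out = T_in − ΔT = 260 − 225.0 = 35.0 °C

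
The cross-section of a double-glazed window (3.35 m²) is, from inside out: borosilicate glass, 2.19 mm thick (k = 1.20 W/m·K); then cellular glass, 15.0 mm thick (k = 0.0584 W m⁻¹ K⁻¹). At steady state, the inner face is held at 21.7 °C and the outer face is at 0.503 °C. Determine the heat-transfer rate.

Treat each layer as a resistance in series:
  R_borosilicate glass = L/(kA) = 0.00219/(1.20·3.35) = 5.448×10^-4 K/W
  R_cellular glass = L/(kA) = 0.0150/(0.0584·3.35) = 0.07667 K/W
ΣR = 5.448×10^-4 + 0.07667 = 0.07721 K/W
Q = ΔT/ΣR = (21.7 °C − 0.503 °C)/0.07721 = 275 W

Q = 275 W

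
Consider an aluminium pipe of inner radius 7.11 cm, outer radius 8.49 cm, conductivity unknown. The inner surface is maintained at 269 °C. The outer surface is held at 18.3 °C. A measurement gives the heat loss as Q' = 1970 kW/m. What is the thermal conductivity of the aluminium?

k = 222 W/m·K

ΣR = ΔT/Q' = |269 − 18.3|/1.97×10^6 = 1.273×10^-4 m·K/W
ln(r₂/r₁)/(2πk) = 1.273×10^-4 ⇒ k = 0.1774/(2π·1.273×10^-4) = 222 W/m·K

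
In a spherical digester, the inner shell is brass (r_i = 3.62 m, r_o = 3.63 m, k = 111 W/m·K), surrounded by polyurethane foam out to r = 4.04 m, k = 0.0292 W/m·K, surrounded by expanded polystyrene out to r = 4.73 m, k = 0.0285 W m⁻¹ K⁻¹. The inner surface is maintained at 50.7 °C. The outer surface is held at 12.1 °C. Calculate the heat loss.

Series thermal resistances, inner to outer:
  R_brass = (1/3.62 − 1/3.63)/(4πk) = 7.610×10^-4/(4π·111) = 5.456×10^-7 K/W
  R_polyurethane foam = (1/3.63 − 1/4.04)/(4πk) = 0.02796/(4π·0.0292) = 0.07619 K/W
  R_expanded polystyrene = (1/4.04 − 1/4.73)/(4πk) = 0.03611/(4π·0.0285) = 0.1008 K/W
ΣR = 5.456×10^-7 + 0.07619 + 0.1008 = 0.1770 K/W
Q = ΔT/ΣR = (50.7 °C − 12.1 °C)/0.1770 = 218 W

Q = 218 W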